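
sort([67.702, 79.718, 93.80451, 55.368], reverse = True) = [93.80451, 79.718, 67.702, 55.368]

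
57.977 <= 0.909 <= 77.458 False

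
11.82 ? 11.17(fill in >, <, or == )>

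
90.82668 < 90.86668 True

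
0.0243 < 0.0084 False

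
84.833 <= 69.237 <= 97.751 False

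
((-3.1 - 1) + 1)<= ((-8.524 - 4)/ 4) False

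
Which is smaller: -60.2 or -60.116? -60.2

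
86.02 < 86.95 True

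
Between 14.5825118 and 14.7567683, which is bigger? 14.7567683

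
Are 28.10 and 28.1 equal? Yes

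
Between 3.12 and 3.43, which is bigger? 3.43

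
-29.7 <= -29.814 False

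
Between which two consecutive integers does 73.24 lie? 73 and 74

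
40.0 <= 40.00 True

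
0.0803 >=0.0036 True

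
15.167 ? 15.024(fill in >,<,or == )>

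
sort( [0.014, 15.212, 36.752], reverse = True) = [36.752, 15.212, 0.014]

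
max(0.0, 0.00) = 0.00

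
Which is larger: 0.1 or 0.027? 0.1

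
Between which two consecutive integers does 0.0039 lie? 0 and 1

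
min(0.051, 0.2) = 0.051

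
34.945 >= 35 False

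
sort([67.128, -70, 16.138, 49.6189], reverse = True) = [67.128, 49.6189, 16.138, -70]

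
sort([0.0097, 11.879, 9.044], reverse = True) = [11.879, 9.044, 0.0097]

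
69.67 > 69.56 True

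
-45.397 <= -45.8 False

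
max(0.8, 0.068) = 0.8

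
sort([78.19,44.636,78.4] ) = [44.636,78.19,78.4]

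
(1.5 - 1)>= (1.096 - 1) True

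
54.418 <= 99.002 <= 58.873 False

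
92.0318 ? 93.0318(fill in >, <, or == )<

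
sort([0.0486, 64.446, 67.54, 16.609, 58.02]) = [0.0486, 16.609, 58.02, 64.446, 67.54]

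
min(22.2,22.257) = 22.2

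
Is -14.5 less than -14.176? Yes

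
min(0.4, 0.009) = 0.009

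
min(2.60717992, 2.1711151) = 2.1711151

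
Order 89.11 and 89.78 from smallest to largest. 89.11,89.78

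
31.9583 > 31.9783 False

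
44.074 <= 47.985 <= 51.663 True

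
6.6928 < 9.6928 True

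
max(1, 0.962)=1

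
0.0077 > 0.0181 False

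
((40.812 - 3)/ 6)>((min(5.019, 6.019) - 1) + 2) True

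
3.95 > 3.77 True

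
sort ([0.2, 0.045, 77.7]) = [0.045, 0.2, 77.7]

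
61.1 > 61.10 False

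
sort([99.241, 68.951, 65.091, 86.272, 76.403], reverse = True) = [99.241, 86.272, 76.403, 68.951, 65.091]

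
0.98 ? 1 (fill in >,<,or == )<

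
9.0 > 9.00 False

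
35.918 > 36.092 False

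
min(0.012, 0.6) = 0.012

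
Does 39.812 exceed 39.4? Yes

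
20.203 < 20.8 True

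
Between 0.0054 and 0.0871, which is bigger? 0.0871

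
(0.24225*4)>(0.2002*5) False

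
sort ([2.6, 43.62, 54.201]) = [2.6, 43.62, 54.201]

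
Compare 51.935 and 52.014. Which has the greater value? 52.014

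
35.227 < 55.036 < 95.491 True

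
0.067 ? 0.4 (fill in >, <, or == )<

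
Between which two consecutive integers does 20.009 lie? 20 and 21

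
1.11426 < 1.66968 True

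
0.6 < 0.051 False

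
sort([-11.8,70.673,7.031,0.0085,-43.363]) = [-43.363,-11.8,0.0085,7.031,70.673]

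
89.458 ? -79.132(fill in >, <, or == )>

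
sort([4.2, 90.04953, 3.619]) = [3.619, 4.2, 90.04953]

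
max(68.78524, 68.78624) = 68.78624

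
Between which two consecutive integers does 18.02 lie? 18 and 19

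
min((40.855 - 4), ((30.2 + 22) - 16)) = 36.2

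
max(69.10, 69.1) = 69.1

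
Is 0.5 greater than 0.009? Yes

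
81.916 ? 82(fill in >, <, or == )<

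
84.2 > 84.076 True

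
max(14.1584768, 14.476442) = 14.476442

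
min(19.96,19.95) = 19.95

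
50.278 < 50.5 True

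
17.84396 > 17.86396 False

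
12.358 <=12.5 True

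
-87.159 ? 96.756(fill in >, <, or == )<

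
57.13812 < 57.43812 True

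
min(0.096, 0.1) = 0.096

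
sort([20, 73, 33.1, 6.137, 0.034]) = [0.034, 6.137, 20, 33.1, 73]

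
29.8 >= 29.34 True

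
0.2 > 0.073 True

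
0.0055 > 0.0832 False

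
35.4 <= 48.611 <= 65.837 True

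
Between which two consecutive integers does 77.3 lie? 77 and 78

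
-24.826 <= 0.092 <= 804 True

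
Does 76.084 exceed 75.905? Yes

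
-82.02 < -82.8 False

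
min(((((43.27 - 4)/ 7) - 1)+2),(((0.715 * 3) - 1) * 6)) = 6.61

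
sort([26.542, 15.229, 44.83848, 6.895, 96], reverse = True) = [96, 44.83848, 26.542, 15.229, 6.895]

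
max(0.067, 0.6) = 0.6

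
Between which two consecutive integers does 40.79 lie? 40 and 41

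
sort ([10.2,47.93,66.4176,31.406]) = [10.2,31.406,47.93,66.4176]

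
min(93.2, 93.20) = 93.2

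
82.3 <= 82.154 False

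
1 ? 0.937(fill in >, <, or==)>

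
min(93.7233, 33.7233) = 33.7233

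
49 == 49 True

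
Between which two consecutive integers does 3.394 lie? 3 and 4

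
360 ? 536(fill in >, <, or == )<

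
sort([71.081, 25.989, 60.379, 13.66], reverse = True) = [71.081, 60.379, 25.989, 13.66]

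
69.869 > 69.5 True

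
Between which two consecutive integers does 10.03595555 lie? 10 and 11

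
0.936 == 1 False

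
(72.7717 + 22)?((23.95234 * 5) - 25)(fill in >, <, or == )>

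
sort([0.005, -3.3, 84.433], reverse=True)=[84.433, 0.005, -3.3]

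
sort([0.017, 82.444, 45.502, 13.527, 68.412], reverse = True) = [82.444, 68.412, 45.502, 13.527, 0.017]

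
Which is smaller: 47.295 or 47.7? 47.295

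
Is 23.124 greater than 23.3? No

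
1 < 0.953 False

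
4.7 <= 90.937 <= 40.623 False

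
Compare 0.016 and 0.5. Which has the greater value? 0.5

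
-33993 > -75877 True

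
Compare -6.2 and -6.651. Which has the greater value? -6.2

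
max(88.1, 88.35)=88.35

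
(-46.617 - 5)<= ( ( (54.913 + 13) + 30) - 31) True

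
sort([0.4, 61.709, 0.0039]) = [0.0039, 0.4, 61.709]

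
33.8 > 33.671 True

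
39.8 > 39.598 True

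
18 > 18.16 False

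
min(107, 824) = 107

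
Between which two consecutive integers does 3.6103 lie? 3 and 4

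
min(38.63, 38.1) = 38.1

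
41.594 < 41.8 True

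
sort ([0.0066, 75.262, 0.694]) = [0.0066, 0.694, 75.262]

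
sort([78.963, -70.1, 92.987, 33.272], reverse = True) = [92.987, 78.963, 33.272, -70.1]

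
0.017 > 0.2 False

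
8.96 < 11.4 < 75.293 True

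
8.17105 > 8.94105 False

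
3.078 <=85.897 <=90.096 True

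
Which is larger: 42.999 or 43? 43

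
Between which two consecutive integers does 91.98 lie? 91 and 92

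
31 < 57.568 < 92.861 True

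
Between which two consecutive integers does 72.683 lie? 72 and 73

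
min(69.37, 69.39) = 69.37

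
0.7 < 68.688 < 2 False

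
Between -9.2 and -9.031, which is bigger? -9.031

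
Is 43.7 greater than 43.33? Yes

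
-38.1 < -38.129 False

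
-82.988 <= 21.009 True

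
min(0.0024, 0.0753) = 0.0024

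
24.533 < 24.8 True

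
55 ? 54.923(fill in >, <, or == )>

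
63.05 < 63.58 True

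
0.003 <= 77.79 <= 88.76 True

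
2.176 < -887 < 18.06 False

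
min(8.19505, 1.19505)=1.19505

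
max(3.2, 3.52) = 3.52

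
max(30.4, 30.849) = 30.849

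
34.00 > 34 False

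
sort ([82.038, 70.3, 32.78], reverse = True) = [82.038, 70.3, 32.78]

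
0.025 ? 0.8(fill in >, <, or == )<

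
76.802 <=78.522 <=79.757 True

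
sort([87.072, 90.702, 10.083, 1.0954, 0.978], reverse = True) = [90.702, 87.072, 10.083, 1.0954, 0.978]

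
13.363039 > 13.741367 False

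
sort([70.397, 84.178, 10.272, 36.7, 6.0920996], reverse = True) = [84.178, 70.397, 36.7, 10.272, 6.0920996]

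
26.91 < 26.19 False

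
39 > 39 False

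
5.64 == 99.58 False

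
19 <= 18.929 False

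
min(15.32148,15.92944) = 15.32148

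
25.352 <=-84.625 False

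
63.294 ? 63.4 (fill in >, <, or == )<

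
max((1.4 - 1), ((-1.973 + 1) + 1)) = 0.4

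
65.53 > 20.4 True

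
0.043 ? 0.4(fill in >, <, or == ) <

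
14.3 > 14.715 False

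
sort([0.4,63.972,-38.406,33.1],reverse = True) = [63.972,33.1,0.4,-38.406]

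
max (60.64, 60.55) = 60.64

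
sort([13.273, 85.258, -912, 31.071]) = [-912, 13.273, 31.071, 85.258]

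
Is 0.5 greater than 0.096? Yes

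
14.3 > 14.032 True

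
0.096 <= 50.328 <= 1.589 False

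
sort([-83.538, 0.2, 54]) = [-83.538, 0.2, 54]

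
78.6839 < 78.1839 False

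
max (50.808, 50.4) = 50.808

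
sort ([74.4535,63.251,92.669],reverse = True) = [92.669,74.4535,63.251]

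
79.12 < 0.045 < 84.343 False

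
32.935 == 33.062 False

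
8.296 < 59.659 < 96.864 True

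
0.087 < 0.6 True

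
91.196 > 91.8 False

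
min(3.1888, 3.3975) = 3.1888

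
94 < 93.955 False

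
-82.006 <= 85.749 True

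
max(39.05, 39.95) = 39.95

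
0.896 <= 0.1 False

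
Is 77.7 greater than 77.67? Yes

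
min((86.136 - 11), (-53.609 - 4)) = -57.609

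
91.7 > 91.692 True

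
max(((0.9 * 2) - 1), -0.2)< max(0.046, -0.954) False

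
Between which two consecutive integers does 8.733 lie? 8 and 9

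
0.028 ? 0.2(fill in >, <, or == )<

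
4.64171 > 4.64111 True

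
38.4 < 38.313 False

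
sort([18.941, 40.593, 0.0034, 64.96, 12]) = [0.0034, 12, 18.941, 40.593, 64.96]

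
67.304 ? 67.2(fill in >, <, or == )>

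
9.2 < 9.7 True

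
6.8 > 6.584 True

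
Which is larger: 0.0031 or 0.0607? 0.0607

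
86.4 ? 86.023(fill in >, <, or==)>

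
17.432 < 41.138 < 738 True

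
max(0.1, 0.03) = 0.1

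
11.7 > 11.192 True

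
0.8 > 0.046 True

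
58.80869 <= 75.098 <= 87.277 True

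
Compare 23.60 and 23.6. They are equal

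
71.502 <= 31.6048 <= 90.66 False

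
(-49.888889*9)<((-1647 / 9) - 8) True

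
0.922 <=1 True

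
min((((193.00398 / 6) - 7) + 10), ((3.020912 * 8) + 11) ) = 35.167296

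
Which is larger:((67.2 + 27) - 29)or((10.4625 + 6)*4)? ((10.4625 + 6)*4)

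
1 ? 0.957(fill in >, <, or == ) >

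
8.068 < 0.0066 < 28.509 False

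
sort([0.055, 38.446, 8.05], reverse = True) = [38.446, 8.05, 0.055]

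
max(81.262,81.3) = 81.3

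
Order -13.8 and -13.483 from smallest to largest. -13.8, -13.483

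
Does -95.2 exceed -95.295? Yes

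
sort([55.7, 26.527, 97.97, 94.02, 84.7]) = [26.527, 55.7, 84.7, 94.02, 97.97]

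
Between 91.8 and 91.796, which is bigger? 91.8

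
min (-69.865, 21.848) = -69.865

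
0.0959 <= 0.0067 False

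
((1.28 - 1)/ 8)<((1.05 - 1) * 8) True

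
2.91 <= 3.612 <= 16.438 True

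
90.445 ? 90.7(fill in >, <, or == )<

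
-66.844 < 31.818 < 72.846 True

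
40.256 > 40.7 False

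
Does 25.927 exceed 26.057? No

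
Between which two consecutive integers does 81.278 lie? 81 and 82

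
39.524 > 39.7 False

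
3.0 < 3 False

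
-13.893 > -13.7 False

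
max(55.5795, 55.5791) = 55.5795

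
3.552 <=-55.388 False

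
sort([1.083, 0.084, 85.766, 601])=[0.084, 1.083, 85.766, 601]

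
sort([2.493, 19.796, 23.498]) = [2.493, 19.796, 23.498]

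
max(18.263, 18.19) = 18.263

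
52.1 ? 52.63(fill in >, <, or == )<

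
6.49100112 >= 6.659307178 False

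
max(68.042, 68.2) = 68.2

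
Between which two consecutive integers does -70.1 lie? -71 and -70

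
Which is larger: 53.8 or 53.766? 53.8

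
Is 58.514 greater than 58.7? No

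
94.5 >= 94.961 False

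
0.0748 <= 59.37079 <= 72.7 True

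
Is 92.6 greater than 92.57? Yes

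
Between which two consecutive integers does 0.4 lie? 0 and 1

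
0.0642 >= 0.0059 True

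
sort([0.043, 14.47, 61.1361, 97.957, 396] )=[0.043, 14.47, 61.1361, 97.957, 396]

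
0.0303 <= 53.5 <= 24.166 False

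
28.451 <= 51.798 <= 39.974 False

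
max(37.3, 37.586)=37.586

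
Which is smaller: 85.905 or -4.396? -4.396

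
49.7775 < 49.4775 False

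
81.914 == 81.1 False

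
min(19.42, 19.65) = 19.42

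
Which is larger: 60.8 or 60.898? 60.898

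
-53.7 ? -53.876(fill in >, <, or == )>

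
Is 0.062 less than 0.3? Yes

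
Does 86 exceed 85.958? Yes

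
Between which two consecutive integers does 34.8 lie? 34 and 35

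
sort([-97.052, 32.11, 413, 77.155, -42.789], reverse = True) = [413, 77.155, 32.11, -42.789, -97.052]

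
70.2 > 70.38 False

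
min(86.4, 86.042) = 86.042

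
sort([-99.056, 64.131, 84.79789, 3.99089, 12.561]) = [-99.056, 3.99089, 12.561, 64.131, 84.79789]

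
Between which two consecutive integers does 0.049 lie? 0 and 1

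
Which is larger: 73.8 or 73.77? 73.8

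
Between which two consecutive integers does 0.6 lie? 0 and 1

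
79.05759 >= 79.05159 True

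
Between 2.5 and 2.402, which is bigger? 2.5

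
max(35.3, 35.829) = 35.829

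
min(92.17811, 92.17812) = 92.17811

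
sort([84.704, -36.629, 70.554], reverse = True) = [84.704, 70.554, -36.629]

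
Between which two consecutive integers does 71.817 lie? 71 and 72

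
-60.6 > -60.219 False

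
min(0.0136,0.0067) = 0.0067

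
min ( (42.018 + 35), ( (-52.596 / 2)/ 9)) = -2.922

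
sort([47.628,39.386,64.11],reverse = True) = [64.11,47.628,39.386]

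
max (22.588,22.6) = 22.6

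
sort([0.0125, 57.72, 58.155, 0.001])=[0.001, 0.0125, 57.72, 58.155]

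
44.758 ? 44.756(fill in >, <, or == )>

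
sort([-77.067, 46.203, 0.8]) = [-77.067, 0.8, 46.203]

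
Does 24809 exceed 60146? No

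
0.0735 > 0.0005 True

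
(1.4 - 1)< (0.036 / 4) False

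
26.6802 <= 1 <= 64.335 False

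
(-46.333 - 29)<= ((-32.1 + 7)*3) True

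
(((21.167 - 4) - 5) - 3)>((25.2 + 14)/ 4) False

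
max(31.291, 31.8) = 31.8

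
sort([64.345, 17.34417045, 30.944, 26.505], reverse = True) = [64.345, 30.944, 26.505, 17.34417045]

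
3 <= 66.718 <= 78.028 True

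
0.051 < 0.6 True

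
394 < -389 False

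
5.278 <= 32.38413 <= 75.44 True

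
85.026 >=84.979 True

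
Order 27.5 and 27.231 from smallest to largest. 27.231, 27.5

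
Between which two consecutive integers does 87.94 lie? 87 and 88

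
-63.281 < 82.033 True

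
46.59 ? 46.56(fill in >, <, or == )>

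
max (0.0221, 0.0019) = 0.0221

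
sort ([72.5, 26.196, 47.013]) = [26.196, 47.013, 72.5]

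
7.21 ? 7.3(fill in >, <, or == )<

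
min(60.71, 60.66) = 60.66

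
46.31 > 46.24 True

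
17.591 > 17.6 False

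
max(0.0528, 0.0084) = 0.0528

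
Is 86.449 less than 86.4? No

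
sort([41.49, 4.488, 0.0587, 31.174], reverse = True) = [41.49, 31.174, 4.488, 0.0587]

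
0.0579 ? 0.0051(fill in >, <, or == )>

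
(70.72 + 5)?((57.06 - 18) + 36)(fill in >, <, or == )>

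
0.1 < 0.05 False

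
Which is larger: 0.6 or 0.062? 0.6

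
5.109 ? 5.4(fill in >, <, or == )<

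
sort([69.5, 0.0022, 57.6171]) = [0.0022, 57.6171, 69.5]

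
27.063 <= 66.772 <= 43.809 False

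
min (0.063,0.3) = 0.063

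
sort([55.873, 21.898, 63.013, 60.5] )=[21.898, 55.873, 60.5, 63.013]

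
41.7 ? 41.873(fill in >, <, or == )<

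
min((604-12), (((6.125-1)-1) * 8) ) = 33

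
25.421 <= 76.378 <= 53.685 False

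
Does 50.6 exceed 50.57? Yes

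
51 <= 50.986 False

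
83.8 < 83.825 True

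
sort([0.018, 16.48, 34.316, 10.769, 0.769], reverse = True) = [34.316, 16.48, 10.769, 0.769, 0.018]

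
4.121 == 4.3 False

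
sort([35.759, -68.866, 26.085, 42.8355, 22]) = [-68.866, 22, 26.085, 35.759, 42.8355]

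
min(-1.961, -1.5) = -1.961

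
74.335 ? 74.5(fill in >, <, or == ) <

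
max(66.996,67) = 67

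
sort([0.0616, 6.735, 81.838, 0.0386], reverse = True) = [81.838, 6.735, 0.0616, 0.0386]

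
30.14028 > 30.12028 True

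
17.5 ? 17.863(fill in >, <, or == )<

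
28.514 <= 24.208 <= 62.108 False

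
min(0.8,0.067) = 0.067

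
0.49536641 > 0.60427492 False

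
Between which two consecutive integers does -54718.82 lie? -54719 and -54718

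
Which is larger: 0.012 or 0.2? 0.2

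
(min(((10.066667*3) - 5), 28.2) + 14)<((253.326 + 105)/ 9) True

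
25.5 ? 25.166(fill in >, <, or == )>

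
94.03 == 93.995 False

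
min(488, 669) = 488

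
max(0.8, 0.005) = 0.8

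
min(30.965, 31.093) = 30.965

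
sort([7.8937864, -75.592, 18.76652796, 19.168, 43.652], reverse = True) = [43.652, 19.168, 18.76652796, 7.8937864, -75.592]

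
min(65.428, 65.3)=65.3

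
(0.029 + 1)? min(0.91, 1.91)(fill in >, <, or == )>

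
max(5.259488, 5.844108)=5.844108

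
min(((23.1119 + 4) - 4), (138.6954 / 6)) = 23.1119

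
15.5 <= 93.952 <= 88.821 False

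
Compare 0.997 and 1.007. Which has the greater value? 1.007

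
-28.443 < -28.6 False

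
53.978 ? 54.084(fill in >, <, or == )<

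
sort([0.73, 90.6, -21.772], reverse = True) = [90.6, 0.73, -21.772]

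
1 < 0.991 False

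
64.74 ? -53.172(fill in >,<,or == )>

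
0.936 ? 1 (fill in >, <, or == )<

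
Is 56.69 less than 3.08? No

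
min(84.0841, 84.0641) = 84.0641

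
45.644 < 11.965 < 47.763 False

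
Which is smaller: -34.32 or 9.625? -34.32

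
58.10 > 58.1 False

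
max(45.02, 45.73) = 45.73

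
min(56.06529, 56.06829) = 56.06529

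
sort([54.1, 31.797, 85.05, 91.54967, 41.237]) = [31.797, 41.237, 54.1, 85.05, 91.54967]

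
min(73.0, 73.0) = 73.0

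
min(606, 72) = 72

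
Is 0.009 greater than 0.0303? No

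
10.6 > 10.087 True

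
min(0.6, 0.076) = 0.076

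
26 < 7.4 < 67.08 False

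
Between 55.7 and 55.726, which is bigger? 55.726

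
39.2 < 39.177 False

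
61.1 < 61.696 True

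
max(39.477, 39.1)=39.477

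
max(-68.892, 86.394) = 86.394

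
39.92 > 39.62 True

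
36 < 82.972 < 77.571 False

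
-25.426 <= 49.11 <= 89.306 True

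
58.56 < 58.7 True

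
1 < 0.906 False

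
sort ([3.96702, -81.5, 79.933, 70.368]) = [-81.5, 3.96702, 70.368, 79.933]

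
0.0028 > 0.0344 False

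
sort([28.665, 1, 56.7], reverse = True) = [56.7, 28.665, 1]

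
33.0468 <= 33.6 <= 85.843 True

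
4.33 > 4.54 False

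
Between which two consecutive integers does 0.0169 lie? 0 and 1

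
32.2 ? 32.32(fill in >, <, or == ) <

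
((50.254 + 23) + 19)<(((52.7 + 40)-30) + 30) True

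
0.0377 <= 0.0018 False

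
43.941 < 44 True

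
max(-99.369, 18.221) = 18.221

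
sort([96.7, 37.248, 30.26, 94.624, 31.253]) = [30.26, 31.253, 37.248, 94.624, 96.7]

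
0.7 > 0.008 True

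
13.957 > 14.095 False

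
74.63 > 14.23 True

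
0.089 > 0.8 False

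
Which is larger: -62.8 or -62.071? -62.071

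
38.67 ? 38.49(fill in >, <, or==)>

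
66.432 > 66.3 True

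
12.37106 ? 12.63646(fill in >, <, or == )<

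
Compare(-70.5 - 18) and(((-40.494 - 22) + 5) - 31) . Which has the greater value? (((-40.494 - 22) + 5) - 31)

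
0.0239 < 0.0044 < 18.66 False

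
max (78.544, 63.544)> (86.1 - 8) True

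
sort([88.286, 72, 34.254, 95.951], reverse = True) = [95.951, 88.286, 72, 34.254]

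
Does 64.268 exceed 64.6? No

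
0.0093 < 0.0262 True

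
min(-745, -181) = -745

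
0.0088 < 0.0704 True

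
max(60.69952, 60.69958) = 60.69958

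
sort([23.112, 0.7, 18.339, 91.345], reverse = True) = [91.345, 23.112, 18.339, 0.7]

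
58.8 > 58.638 True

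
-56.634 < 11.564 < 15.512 True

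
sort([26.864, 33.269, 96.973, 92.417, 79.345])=[26.864, 33.269, 79.345, 92.417, 96.973]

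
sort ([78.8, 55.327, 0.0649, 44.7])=[0.0649, 44.7, 55.327, 78.8]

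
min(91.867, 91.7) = 91.7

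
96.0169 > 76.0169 True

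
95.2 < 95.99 True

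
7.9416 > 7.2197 True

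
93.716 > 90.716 True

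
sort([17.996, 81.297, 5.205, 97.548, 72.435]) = [5.205, 17.996, 72.435, 81.297, 97.548]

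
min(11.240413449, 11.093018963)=11.093018963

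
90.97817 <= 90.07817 False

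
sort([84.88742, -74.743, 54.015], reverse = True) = [84.88742, 54.015, -74.743]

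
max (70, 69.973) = 70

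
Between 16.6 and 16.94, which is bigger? 16.94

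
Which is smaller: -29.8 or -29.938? -29.938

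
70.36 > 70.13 True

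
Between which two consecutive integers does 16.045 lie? 16 and 17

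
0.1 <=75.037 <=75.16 True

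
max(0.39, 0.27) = 0.39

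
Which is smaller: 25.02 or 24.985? 24.985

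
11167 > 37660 False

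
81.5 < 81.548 True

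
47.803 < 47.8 False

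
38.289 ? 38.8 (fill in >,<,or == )<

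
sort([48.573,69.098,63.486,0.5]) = [0.5,48.573,63.486,69.098]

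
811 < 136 False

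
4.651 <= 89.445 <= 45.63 False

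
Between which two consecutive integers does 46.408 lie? 46 and 47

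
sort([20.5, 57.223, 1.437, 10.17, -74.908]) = [-74.908, 1.437, 10.17, 20.5, 57.223]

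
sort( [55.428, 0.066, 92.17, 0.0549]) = [0.0549, 0.066, 55.428, 92.17]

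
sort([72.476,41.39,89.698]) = [41.39,72.476,89.698]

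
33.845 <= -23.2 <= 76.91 False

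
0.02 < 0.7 True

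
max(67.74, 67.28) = 67.74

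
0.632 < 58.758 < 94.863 True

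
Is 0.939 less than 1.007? Yes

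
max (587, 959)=959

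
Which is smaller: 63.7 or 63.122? 63.122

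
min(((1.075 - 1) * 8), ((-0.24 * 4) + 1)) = 0.04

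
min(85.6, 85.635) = 85.6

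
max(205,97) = 205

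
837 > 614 True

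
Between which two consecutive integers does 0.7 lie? 0 and 1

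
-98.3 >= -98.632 True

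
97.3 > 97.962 False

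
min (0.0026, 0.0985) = 0.0026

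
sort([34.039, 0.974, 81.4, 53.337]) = [0.974, 34.039, 53.337, 81.4]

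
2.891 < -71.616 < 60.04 False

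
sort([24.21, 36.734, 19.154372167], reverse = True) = [36.734, 24.21, 19.154372167]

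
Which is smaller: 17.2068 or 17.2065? 17.2065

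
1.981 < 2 True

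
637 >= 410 True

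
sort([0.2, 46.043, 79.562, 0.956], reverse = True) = [79.562, 46.043, 0.956, 0.2]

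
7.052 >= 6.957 True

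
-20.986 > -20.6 False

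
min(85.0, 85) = 85.0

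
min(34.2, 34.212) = 34.2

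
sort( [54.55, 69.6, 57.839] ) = [54.55, 57.839, 69.6]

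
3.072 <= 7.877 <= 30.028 True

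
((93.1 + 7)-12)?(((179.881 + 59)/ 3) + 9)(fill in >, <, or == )<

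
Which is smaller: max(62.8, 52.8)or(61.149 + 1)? (61.149 + 1)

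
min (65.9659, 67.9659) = 65.9659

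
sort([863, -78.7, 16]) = [-78.7, 16, 863]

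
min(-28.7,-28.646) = -28.7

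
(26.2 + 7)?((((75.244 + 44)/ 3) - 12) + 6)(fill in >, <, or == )<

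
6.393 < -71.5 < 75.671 False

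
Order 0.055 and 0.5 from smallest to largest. 0.055, 0.5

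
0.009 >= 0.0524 False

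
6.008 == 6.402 False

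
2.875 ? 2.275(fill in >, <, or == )>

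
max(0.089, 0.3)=0.3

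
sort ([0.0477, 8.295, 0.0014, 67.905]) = [0.0014, 0.0477, 8.295, 67.905]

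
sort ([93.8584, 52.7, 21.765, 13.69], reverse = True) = [93.8584, 52.7, 21.765, 13.69]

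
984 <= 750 False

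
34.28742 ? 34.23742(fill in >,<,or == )>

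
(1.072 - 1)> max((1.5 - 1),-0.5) False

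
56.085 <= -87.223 False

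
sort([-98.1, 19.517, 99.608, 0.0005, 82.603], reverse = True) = [99.608, 82.603, 19.517, 0.0005, -98.1]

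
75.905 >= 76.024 False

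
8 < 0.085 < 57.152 False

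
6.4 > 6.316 True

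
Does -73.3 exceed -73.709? Yes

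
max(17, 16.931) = 17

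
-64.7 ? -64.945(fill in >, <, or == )>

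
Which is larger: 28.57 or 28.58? 28.58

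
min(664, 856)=664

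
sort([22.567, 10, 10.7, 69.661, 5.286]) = [5.286, 10, 10.7, 22.567, 69.661]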